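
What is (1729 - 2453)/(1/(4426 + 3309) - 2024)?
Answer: 5600140/15655639 ≈ 0.35771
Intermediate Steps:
(1729 - 2453)/(1/(4426 + 3309) - 2024) = -724/(1/7735 - 2024) = -724/(-15655639/7735) = -724*(-7735/15655639) = 5600140/15655639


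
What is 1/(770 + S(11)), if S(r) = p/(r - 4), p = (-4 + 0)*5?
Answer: 7/5370 ≈ 0.0013035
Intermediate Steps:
p = -20 (p = -4*5 = -20)
S(r) = -20/(-4 + r) (S(r) = -20/(r - 4) = -20/(-4 + r))
1/(770 + S(11)) = 1/(770 - 20/(-4 + 11)) = 1/(770 - 20/7) = 1/(5370/7) = 7/5370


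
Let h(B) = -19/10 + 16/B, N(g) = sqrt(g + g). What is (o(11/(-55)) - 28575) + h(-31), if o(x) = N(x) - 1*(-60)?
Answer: -8840399/310 + I*sqrt(10)/5 ≈ -28517.0 + 0.63246*I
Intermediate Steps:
N(g) = sqrt(2)*sqrt(g) (N(g) = sqrt(2*g) = sqrt(2)*sqrt(g))
h(B) = -19/10 + 16/B (h(B) = -19*1/10 + 16/B = -19/10 + 16/B)
o(x) = 60 + sqrt(2)*sqrt(x) (o(x) = sqrt(2)*sqrt(x) - 1*(-60) = sqrt(2)*sqrt(x) + 60 = 60 + sqrt(2)*sqrt(x))
(o(11/(-55)) - 28575) + h(-31) = ((60 + sqrt(2)*sqrt(11/(-55))) - 28575) + (-19/10 + 16/(-31)) = ((60 + sqrt(2)*sqrt(11*(-1/55))) - 28575) + (-19/10 + 16*(-1/31)) = ((60 + sqrt(2)*sqrt(-1/5)) - 28575) + (-19/10 - 16/31) = ((60 + sqrt(2)*(I*sqrt(5)/5)) - 28575) - 749/310 = ((60 + I*sqrt(10)/5) - 28575) - 749/310 = (-28515 + I*sqrt(10)/5) - 749/310 = -8840399/310 + I*sqrt(10)/5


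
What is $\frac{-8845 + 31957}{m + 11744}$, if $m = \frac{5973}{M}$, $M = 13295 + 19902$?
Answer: $\frac{767249064}{389871541} \approx 1.968$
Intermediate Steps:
$M = 33197$
$m = \frac{5973}{33197} \approx 0.17993$
$\frac{-8845 + 31957}{m + 11744} = \frac{-8845 + 31957}{\frac{5973}{33197} + 11744} = \frac{23112}{\frac{389871541}{33197}} = 23112 \cdot \frac{33197}{389871541} = \frac{767249064}{389871541}$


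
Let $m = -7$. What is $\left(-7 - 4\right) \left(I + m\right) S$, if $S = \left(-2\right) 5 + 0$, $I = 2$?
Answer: $-550$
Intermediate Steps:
$S = -10$ ($S = -10 + 0 = -10$)
$\left(-7 - 4\right) \left(I + m\right) S = \left(-7 - 4\right) \left(2 - 7\right) \left(-10\right) = \left(-7 - 4\right) \left(-5\right) \left(-10\right) = \left(-11\right) \left(-5\right) \left(-10\right) = 55 \left(-10\right) = -550$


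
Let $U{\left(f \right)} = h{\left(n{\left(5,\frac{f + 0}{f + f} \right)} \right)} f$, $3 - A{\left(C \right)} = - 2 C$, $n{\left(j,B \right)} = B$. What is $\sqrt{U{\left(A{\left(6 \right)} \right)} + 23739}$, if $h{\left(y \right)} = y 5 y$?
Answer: $\frac{3 \sqrt{10559}}{2} \approx 154.14$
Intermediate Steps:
$h{\left(y \right)} = 5 y^{2}$ ($h{\left(y \right)} = 5 y y = 5 y^{2}$)
$A{\left(C \right)} = 3 + 2 C$ ($A{\left(C \right)} = 3 - - 2 C = 3 + 2 C$)
$U{\left(f \right)} = \frac{5 f}{4}$ ($U{\left(f \right)} = 5 \left(\frac{f + 0}{f + f}\right)^{2} f = 5 \left(\frac{f}{2 f}\right)^{2} f = 5 \left(f \frac{1}{2 f}\right)^{2} f = \frac{5}{4} f = 5 \cdot \frac{1}{4} f = \frac{5 f}{4}$)
$\sqrt{U{\left(A{\left(6 \right)} \right)} + 23739} = \sqrt{\frac{5 \left(3 + 2 \cdot 6\right)}{4} + 23739} = \sqrt{\frac{5 \left(3 + 12\right)}{4} + 23739} = \sqrt{\frac{5}{4} \cdot 15 + 23739} = \sqrt{\frac{75}{4} + 23739} = \sqrt{\frac{95031}{4}} = \frac{3 \sqrt{10559}}{2}$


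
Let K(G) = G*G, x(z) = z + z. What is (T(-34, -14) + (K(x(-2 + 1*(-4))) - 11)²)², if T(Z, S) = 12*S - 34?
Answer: 305795169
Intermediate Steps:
x(z) = 2*z
K(G) = G²
T(Z, S) = -34 + 12*S
(T(-34, -14) + (K(x(-2 + 1*(-4))) - 11)²)² = ((-34 + 12*(-14)) + ((2*(-2 + 1*(-4)))² - 11)²)² = ((-34 - 168) + ((2*(-2 - 4))² - 11)²)² = (-202 + ((2*(-6))² - 11)²)² = (-202 + ((-12)² - 11)²)² = (-202 + (144 - 11)²)² = (-202 + 133²)² = (-202 + 17689)² = 17487² = 305795169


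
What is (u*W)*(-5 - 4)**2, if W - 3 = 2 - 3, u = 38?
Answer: 6156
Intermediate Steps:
W = 2 (W = 3 + (2 - 3) = 3 - 1 = 2)
(u*W)*(-5 - 4)**2 = (38*2)*(-5 - 4)**2 = 76*(-9)**2 = 76*81 = 6156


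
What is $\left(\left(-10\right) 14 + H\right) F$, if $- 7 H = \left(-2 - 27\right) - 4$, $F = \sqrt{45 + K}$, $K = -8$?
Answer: $- \frac{947 \sqrt{37}}{7} \approx -822.91$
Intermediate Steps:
$F = \sqrt{37}$ ($F = \sqrt{45 - 8} = \sqrt{37} \approx 6.0828$)
$H = \frac{33}{7}$ ($H = - \frac{\left(-2 - 27\right) - 4}{7} = - \frac{-29 - 4}{7} = \left(- \frac{1}{7}\right) \left(-33\right) = \frac{33}{7} \approx 4.7143$)
$\left(\left(-10\right) 14 + H\right) F = \left(\left(-10\right) 14 + \frac{33}{7}\right) \sqrt{37} = \left(-140 + \frac{33}{7}\right) \sqrt{37} = - \frac{947 \sqrt{37}}{7}$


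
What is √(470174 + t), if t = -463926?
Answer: 2*√1562 ≈ 79.044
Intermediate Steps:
√(470174 + t) = √(470174 - 463926) = √6248 = 2*√1562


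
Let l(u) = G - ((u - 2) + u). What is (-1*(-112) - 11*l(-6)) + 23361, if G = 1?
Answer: 23308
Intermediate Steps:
l(u) = 3 - 2*u (l(u) = 1 - ((u - 2) + u) = 1 - ((-2 + u) + u) = 1 - (-2 + 2*u) = 1 + (2 - 2*u) = 3 - 2*u)
(-1*(-112) - 11*l(-6)) + 23361 = (-1*(-112) - 11*(3 - 2*(-6))) + 23361 = (112 - 11*(3 + 12)) + 23361 = (112 - 11*15) + 23361 = (112 - 165) + 23361 = -53 + 23361 = 23308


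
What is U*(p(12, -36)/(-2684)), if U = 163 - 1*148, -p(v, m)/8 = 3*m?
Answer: -3240/671 ≈ -4.8286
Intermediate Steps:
p(v, m) = -24*m
U = 15 (U = 163 - 148 = 15)
U*(p(12, -36)/(-2684)) = 15*(-24*(-36)/(-2684)) = 15*(864*(-1/2684)) = 15*(-216/671) = -3240/671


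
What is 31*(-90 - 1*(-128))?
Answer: 1178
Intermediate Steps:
31*(-90 - 1*(-128)) = 31*(-90 + 128) = 31*38 = 1178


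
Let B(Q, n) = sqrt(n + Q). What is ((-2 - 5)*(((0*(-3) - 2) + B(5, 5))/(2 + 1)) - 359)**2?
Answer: 1130459/9 + 14882*sqrt(10)/9 ≈ 1.3084e+5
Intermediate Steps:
B(Q, n) = sqrt(Q + n)
((-2 - 5)*(((0*(-3) - 2) + B(5, 5))/(2 + 1)) - 359)**2 = ((-2 - 5)*(((0*(-3) - 2) + sqrt(5 + 5))/(2 + 1)) - 359)**2 = (-7*((0 - 2) + sqrt(10))/3 - 359)**2 = (-7*(-2 + sqrt(10))/3 - 359)**2 = (-7*(-2/3 + sqrt(10)/3) - 359)**2 = ((14/3 - 7*sqrt(10)/3) - 359)**2 = (-1063/3 - 7*sqrt(10)/3)**2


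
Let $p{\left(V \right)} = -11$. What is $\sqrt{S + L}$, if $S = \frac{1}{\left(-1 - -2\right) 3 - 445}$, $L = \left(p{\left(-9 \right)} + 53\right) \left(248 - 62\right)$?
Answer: $\frac{\sqrt{1526183126}}{442} \approx 88.385$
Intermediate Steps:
$L = 7812$ ($L = \left(-11 + 53\right) \left(248 - 62\right) = 42 \cdot 186 = 7812$)
$S = - \frac{1}{442}$ ($S = \frac{1}{\left(-1 + 2\right) 3 - 445} = \frac{1}{1 \cdot 3 - 445} = \frac{1}{3 - 445} = \frac{1}{-442} = - \frac{1}{442} \approx -0.0022624$)
$\sqrt{S + L} = \sqrt{- \frac{1}{442} + 7812} = \sqrt{\frac{3452903}{442}} = \frac{\sqrt{1526183126}}{442}$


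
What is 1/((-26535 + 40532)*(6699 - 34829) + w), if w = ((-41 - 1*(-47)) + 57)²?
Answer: -1/393731641 ≈ -2.5398e-9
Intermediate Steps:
w = 3969 (w = ((-41 + 47) + 57)² = (6 + 57)² = 63² = 3969)
1/((-26535 + 40532)*(6699 - 34829) + w) = 1/((-26535 + 40532)*(6699 - 34829) + 3969) = 1/(13997*(-28130) + 3969) = 1/(-393735610 + 3969) = 1/(-393731641) = -1/393731641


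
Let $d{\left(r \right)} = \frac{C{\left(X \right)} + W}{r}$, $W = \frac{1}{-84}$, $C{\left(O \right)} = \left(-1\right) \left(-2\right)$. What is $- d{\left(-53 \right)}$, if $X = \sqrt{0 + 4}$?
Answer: $\frac{167}{4452} \approx 0.037511$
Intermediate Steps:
$X = 2$ ($X = \sqrt{4} = 2$)
$C{\left(O \right)} = 2$
$W = - \frac{1}{84} \approx -0.011905$
$d{\left(r \right)} = \frac{167}{84 r}$ ($d{\left(r \right)} = \frac{2 - \frac{1}{84}}{r} = \frac{167}{84 r}$)
$- d{\left(-53 \right)} = - \frac{167}{84 \left(-53\right)} = - \frac{167 \left(-1\right)}{84 \cdot 53} = \left(-1\right) \left(- \frac{167}{4452}\right) = \frac{167}{4452}$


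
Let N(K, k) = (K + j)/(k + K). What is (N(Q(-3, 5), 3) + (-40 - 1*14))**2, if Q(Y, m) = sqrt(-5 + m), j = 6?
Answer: 2704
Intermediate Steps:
N(K, k) = (6 + K)/(K + k) (N(K, k) = (K + 6)/(k + K) = (6 + K)/(K + k))
(N(Q(-3, 5), 3) + (-40 - 1*14))**2 = ((6 + sqrt(-5 + 5))/(sqrt(-5 + 5) + 3) + (-40 - 1*14))**2 = ((6 + sqrt(0))/(sqrt(0) + 3) + (-40 - 14))**2 = ((6 + 0)/(0 + 3) - 54)**2 = (6/3 - 54)**2 = ((1/3)*6 - 54)**2 = (2 - 54)**2 = (-52)**2 = 2704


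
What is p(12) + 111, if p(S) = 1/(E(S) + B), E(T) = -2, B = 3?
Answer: 112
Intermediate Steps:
p(S) = 1 (p(S) = 1/(-2 + 3) = 1/1 = 1)
p(12) + 111 = 1 + 111 = 112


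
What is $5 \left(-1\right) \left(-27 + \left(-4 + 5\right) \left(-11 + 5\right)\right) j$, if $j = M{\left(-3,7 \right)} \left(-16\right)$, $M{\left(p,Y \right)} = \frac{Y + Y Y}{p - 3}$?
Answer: $24640$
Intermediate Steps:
$M{\left(p,Y \right)} = \frac{Y + Y^{2}}{-3 + p}$
$j = \frac{448}{3}$ ($j = \frac{7 \left(1 + 7\right)}{-3 - 3} \left(-16\right) = 7 \frac{1}{-6} \cdot 8 \left(-16\right) = 7 \left(- \frac{1}{6}\right) 8 \left(-16\right) = \left(- \frac{28}{3}\right) \left(-16\right) = \frac{448}{3} \approx 149.33$)
$5 \left(-1\right) \left(-27 + \left(-4 + 5\right) \left(-11 + 5\right)\right) j = 5 \left(-1\right) \left(-27 + \left(-4 + 5\right) \left(-11 + 5\right)\right) \frac{448}{3} = - 5 \left(-27 + 1 \left(-6\right)\right) \frac{448}{3} = - 5 \left(-27 - 6\right) \frac{448}{3} = \left(-5\right) \left(-33\right) \frac{448}{3} = 165 \cdot \frac{448}{3} = 24640$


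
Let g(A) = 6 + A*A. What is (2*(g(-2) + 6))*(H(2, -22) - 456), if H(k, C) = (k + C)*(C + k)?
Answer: -1792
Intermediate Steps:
g(A) = 6 + A**2
H(k, C) = (C + k)**2 (H(k, C) = (C + k)*(C + k) = (C + k)**2)
(2*(g(-2) + 6))*(H(2, -22) - 456) = (2*((6 + (-2)**2) + 6))*((-22 + 2)**2 - 456) = (2*((6 + 4) + 6))*((-20)**2 - 456) = (2*(10 + 6))*(400 - 456) = (2*16)*(-56) = 32*(-56) = -1792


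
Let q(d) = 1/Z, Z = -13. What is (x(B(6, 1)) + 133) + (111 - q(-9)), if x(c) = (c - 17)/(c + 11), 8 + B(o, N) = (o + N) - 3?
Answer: 3134/13 ≈ 241.08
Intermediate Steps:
B(o, N) = -11 + N + o (B(o, N) = -8 + ((o + N) - 3) = -8 + ((N + o) - 3) = -8 + (-3 + N + o) = -11 + N + o)
q(d) = -1/13 (q(d) = 1/(-13) = -1/13)
x(c) = (-17 + c)/(11 + c)
(x(B(6, 1)) + 133) + (111 - q(-9)) = ((-17 + (-11 + 1 + 6))/(11 + (-11 + 1 + 6)) + 133) + (111 - 1*(-1/13)) = ((-17 - 4)/(11 - 4) + 133) + (111 + 1/13) = (-21/7 + 133) + 1444/13 = ((⅐)*(-21) + 133) + 1444/13 = (-3 + 133) + 1444/13 = 130 + 1444/13 = 3134/13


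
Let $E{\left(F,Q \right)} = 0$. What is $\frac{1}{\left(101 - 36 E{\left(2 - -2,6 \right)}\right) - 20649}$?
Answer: $- \frac{1}{20548} \approx -4.8667 \cdot 10^{-5}$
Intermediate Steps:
$\frac{1}{\left(101 - 36 E{\left(2 - -2,6 \right)}\right) - 20649} = \frac{1}{\left(101 - 0\right) - 20649} = \frac{1}{\left(101 + 0\right) - 20649} = \frac{1}{101 - 20649} = \frac{1}{-20548} = - \frac{1}{20548}$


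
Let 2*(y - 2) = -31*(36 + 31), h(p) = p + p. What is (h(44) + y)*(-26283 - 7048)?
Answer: 63228907/2 ≈ 3.1614e+7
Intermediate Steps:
h(p) = 2*p
y = -2073/2 (y = 2 + (-31*(36 + 31))/2 = 2 + (-31*67)/2 = 2 + (½)*(-2077) = 2 - 2077/2 = -2073/2 ≈ -1036.5)
(h(44) + y)*(-26283 - 7048) = (2*44 - 2073/2)*(-26283 - 7048) = (88 - 2073/2)*(-33331) = -1897/2*(-33331) = 63228907/2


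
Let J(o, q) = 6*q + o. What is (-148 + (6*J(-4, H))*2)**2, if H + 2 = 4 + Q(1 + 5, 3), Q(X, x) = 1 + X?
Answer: 204304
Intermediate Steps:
H = 9 (H = -2 + (4 + (1 + (1 + 5))) = -2 + (4 + (1 + 6)) = -2 + (4 + 7) = -2 + 11 = 9)
J(o, q) = o + 6*q
(-148 + (6*J(-4, H))*2)**2 = (-148 + (6*(-4 + 6*9))*2)**2 = (-148 + (6*(-4 + 54))*2)**2 = (-148 + (6*50)*2)**2 = (-148 + 300*2)**2 = (-148 + 600)**2 = 452**2 = 204304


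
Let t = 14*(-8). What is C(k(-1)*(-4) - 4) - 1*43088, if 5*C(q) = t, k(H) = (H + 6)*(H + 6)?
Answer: -215552/5 ≈ -43110.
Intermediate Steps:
k(H) = (6 + H)**2 (k(H) = (6 + H)*(6 + H) = (6 + H)**2)
t = -112
C(q) = -112/5 (C(q) = (1/5)*(-112) = -112/5)
C(k(-1)*(-4) - 4) - 1*43088 = -112/5 - 1*43088 = -112/5 - 43088 = -215552/5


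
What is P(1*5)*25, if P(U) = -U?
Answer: -125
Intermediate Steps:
P(1*5)*25 = -5*25 = -125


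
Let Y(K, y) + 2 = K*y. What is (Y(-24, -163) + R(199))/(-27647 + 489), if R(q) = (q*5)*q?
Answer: -201915/27158 ≈ -7.4348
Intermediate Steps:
Y(K, y) = -2 + K*y
R(q) = 5*q² (R(q) = (5*q)*q = 5*q²)
(Y(-24, -163) + R(199))/(-27647 + 489) = ((-2 - 24*(-163)) + 5*199²)/(-27647 + 489) = ((-2 + 3912) + 5*39601)/(-27158) = (3910 + 198005)*(-1/27158) = 201915*(-1/27158) = -201915/27158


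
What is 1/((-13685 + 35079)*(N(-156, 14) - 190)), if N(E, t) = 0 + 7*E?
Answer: -1/27427108 ≈ -3.6460e-8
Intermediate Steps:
N(E, t) = 7*E
1/((-13685 + 35079)*(N(-156, 14) - 190)) = 1/((-13685 + 35079)*(7*(-156) - 190)) = 1/(21394*(-1092 - 190)) = 1/(21394*(-1282)) = 1/(-27427108) = -1/27427108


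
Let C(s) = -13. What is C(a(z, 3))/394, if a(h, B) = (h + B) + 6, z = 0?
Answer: -13/394 ≈ -0.032995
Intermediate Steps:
a(h, B) = 6 + B + h (a(h, B) = (B + h) + 6 = 6 + B + h)
C(a(z, 3))/394 = -13/394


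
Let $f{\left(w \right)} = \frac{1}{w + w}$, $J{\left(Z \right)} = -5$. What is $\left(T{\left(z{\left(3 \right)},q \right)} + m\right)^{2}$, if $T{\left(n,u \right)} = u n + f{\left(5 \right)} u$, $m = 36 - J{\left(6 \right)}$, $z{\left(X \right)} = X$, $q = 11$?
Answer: $\frac{564001}{100} \approx 5640.0$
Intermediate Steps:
$m = 41$ ($m = 36 - -5 = 36 + 5 = 41$)
$f{\left(w \right)} = \frac{1}{2 w}$
$T{\left(n,u \right)} = \frac{u}{10} + n u$ ($T{\left(n,u \right)} = u n + \frac{1}{2 \cdot 5} u = n u + \frac{1}{2} \cdot \frac{1}{5} u = n u + \frac{u}{10} = \frac{u}{10} + n u$)
$\left(T{\left(z{\left(3 \right)},q \right)} + m\right)^{2} = \left(11 \left(\frac{1}{10} + 3\right) + 41\right)^{2} = \left(11 \cdot \frac{31}{10} + 41\right)^{2} = \left(\frac{341}{10} + 41\right)^{2} = \left(\frac{751}{10}\right)^{2} = \frac{564001}{100}$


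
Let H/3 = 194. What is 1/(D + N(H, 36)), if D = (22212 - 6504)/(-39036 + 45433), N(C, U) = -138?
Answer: -6397/867078 ≈ -0.0073777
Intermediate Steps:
H = 582 (H = 3*194 = 582)
D = 15708/6397 ≈ 2.4555
1/(D + N(H, 36)) = 1/(15708/6397 - 138) = 1/(-867078/6397) = -6397/867078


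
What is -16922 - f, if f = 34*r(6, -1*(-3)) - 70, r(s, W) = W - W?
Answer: -16852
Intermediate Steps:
r(s, W) = 0
f = -70 (f = 34*0 - 70 = 0 - 70 = -70)
-16922 - f = -16922 - 1*(-70) = -16922 + 70 = -16852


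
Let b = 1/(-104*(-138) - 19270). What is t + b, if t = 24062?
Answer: 118336915/4918 ≈ 24062.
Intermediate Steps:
b = -1/4918 (b = 1/(14352 - 19270) = 1/(-4918) = -1/4918 ≈ -0.00020333)
t + b = 24062 - 1/4918 = 118336915/4918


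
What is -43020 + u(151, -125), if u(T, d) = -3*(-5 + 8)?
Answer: -43029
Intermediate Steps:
u(T, d) = -9 (u(T, d) = -3*3 = -9)
-43020 + u(151, -125) = -43020 - 9 = -43029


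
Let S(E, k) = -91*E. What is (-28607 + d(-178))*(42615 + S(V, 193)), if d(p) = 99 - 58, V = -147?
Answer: -1599467472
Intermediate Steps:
d(p) = 41
(-28607 + d(-178))*(42615 + S(V, 193)) = (-28607 + 41)*(42615 - 91*(-147)) = -28566*(42615 + 13377) = -28566*55992 = -1599467472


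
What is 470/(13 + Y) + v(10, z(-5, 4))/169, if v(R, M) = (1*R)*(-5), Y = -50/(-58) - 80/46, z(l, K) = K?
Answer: 2022135/52559 ≈ 38.474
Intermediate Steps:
Y = -585/667 (Y = -50*(-1/58) - 80*1/46 = 25/29 - 40/23 = -585/667 ≈ -0.87706)
v(R, M) = -5*R (v(R, M) = R*(-5) = -5*R)
470/(13 + Y) + v(10, z(-5, 4))/169 = 470/(13 - 585/667) - 5*10/169 = 470/(8086/667) - 50*1/169 = 470*(667/8086) - 50/169 = 156745/4043 - 50/169 = 2022135/52559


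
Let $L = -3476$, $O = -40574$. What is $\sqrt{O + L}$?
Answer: $5 i \sqrt{1762} \approx 209.88 i$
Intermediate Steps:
$\sqrt{O + L} = \sqrt{-40574 - 3476} = \sqrt{-44050} = 5 i \sqrt{1762}$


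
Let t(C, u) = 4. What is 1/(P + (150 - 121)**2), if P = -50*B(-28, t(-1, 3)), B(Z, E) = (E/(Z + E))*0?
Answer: 1/841 ≈ 0.0011891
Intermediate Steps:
B(Z, E) = 0 (B(Z, E) = (E/(E + Z))*0 = 0)
P = 0 (P = -50*0 = 0)
1/(P + (150 - 121)**2) = 1/(0 + (150 - 121)**2) = 1/(0 + 29**2) = 1/(0 + 841) = 1/841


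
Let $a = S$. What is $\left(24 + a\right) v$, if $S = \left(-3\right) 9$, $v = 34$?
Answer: $-102$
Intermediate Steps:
$S = -27$
$a = -27$
$\left(24 + a\right) v = \left(24 - 27\right) 34 = \left(-3\right) 34 = -102$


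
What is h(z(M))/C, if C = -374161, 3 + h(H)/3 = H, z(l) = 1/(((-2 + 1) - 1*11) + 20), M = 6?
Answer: 69/2993288 ≈ 2.3052e-5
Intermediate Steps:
z(l) = 1/8 (z(l) = 1/((-1 - 11) + 20) = 1/(-12 + 20) = 1/8)
h(H) = -9 + 3*H
h(z(M))/C = (-9 + 3*(1/8))/(-374161) = (-9 + 3/8)*(-1/374161) = -69/8*(-1/374161) = 69/2993288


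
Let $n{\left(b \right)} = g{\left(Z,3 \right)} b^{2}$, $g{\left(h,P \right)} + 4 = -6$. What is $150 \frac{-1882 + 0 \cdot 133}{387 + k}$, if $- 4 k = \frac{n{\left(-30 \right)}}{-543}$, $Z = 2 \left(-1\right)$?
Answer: $- \frac{17032100}{23099} \approx -737.35$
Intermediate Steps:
$Z = -2$
$g{\left(h,P \right)} = -10$ ($g{\left(h,P \right)} = -4 - 6 = -10$)
$n{\left(b \right)} = - 10 b^{2}$
$k = - \frac{750}{181}$ ($k = - \frac{- 10 \left(-30\right)^{2} \frac{1}{-543}}{4} = - \frac{\left(-10\right) 900 \left(- \frac{1}{543}\right)}{4} = - \frac{\left(-9000\right) \left(- \frac{1}{543}\right)}{4} = \left(- \frac{1}{4}\right) \frac{3000}{181} = - \frac{750}{181} \approx -4.1436$)
$150 \frac{-1882 + 0 \cdot 133}{387 + k} = 150 \frac{-1882 + 0 \cdot 133}{387 - \frac{750}{181}} = 150 \frac{-1882 + 0}{\frac{69297}{181}} = 150 \left(\left(-1882\right) \frac{181}{69297}\right) = 150 \left(- \frac{340642}{69297}\right) = - \frac{17032100}{23099}$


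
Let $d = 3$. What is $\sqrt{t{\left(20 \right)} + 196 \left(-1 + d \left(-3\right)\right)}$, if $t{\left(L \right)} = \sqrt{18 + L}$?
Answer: $\sqrt{-1960 + \sqrt{38}} \approx 44.202 i$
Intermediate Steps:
$\sqrt{t{\left(20 \right)} + 196 \left(-1 + d \left(-3\right)\right)} = \sqrt{\sqrt{18 + 20} + 196 \left(-1 + 3 \left(-3\right)\right)} = \sqrt{\sqrt{38} + 196 \left(-1 - 9\right)} = \sqrt{\sqrt{38} + 196 \left(-10\right)} = \sqrt{\sqrt{38} - 1960} = \sqrt{-1960 + \sqrt{38}}$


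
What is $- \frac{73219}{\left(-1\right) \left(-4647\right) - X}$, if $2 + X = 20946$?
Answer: $\frac{73219}{16297} \approx 4.4928$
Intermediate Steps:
$X = 20944$ ($X = -2 + 20946 = 20944$)
$- \frac{73219}{\left(-1\right) \left(-4647\right) - X} = - \frac{73219}{\left(-1\right) \left(-4647\right) - 20944} = - \frac{73219}{4647 - 20944} = - \frac{73219}{-16297} = \left(-73219\right) \left(- \frac{1}{16297}\right) = \frac{73219}{16297}$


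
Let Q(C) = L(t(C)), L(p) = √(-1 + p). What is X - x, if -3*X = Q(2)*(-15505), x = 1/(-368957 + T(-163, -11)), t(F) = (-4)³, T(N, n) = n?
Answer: 1/368968 + 15505*I*√65/3 ≈ 2.7103e-6 + 41668.0*I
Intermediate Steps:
t(F) = -64
Q(C) = I*√65 (Q(C) = √(-1 - 64) = √(-65) = I*√65)
x = -1/368968 (x = 1/(-368957 - 11) = 1/(-368968) = -1/368968 ≈ -2.7103e-6)
X = 15505*I*√65/3 (X = -I*√65*(-15505)/3 = -(-15505)*I*√65/3 = 15505*I*√65/3 ≈ 41668.0*I)
X - x = 15505*I*√65/3 - 1*(-1/368968) = 15505*I*√65/3 + 1/368968 = 1/368968 + 15505*I*√65/3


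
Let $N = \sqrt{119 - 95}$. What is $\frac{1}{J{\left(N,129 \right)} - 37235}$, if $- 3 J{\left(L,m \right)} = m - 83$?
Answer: $- \frac{3}{111751} \approx -2.6845 \cdot 10^{-5}$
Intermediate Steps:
$N = 2 \sqrt{6}$ ($N = \sqrt{24} = 2 \sqrt{6} \approx 4.899$)
$J{\left(L,m \right)} = \frac{83}{3} - \frac{m}{3}$ ($J{\left(L,m \right)} = - \frac{m - 83}{3} = - \frac{-83 + m}{3} = \frac{83}{3} - \frac{m}{3}$)
$\frac{1}{J{\left(N,129 \right)} - 37235} = \frac{1}{\left(\frac{83}{3} - 43\right) - 37235} = \frac{1}{- \frac{46}{3} - 37235} = \frac{1}{- \frac{111751}{3}} = - \frac{3}{111751}$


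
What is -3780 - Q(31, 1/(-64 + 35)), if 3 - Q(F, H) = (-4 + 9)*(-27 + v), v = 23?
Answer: -3803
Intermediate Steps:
Q(F, H) = 23 (Q(F, H) = 3 - (-4 + 9)*(-27 + 23) = 3 - 5*(-4) = 3 - 1*(-20) = 3 + 20 = 23)
-3780 - Q(31, 1/(-64 + 35)) = -3780 - 1*23 = -3780 - 23 = -3803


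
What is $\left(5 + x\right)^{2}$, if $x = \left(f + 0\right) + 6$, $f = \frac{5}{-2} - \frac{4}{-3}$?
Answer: $\frac{3481}{36} \approx 96.694$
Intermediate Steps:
$f = - \frac{7}{6}$ ($f = 5 \left(- \frac{1}{2}\right) - - \frac{4}{3} = - \frac{5}{2} + \frac{4}{3} = - \frac{7}{6} \approx -1.1667$)
$x = \frac{29}{6}$ ($x = \left(- \frac{7}{6} + 0\right) + 6 = - \frac{7}{6} + 6 = \frac{29}{6} \approx 4.8333$)
$\left(5 + x\right)^{2} = \left(5 + \frac{29}{6}\right)^{2} = \left(\frac{59}{6}\right)^{2} = \frac{3481}{36}$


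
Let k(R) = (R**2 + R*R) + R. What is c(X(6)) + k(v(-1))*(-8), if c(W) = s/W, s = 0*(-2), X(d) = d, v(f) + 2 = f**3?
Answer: -120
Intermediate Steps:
v(f) = -2 + f**3
k(R) = R + 2*R**2 (k(R) = (R**2 + R**2) + R = 2*R**2 + R = R + 2*R**2)
s = 0
c(W) = 0 (c(W) = 0/W = 0)
c(X(6)) + k(v(-1))*(-8) = 0 + ((-2 + (-1)**3)*(1 + 2*(-2 + (-1)**3)))*(-8) = 0 + ((-2 - 1)*(1 + 2*(-2 - 1)))*(-8) = 0 - 3*(1 + 2*(-3))*(-8) = 0 - 3*(1 - 6)*(-8) = 0 - 3*(-5)*(-8) = 0 + 15*(-8) = 0 - 120 = -120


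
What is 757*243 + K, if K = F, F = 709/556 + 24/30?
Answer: 511389549/2780 ≈ 1.8395e+5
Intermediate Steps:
F = 5769/2780 (F = 709*(1/556) + 24*(1/30) = 709/556 + ⅘ = 5769/2780 ≈ 2.0752)
K = 5769/2780 ≈ 2.0752
757*243 + K = 757*243 + 5769/2780 = 183951 + 5769/2780 = 511389549/2780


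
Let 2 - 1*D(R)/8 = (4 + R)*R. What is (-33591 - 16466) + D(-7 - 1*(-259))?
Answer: -566137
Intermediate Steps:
D(R) = 16 - 8*R*(4 + R) (D(R) = 16 - 8*(4 + R)*R = 16 - 8*R*(4 + R))
(-33591 - 16466) + D(-7 - 1*(-259)) = (-33591 - 16466) + (16 - 32*(-7 - 1*(-259)) - 8*(-7 - 1*(-259))²) = -50057 + (16 - 32*(-7 + 259) - 8*(-7 + 259)²) = -50057 + (16 - 32*252 - 8*252²) = -50057 + (16 - 8064 - 8*63504) = -50057 + (16 - 8064 - 508032) = -50057 - 516080 = -566137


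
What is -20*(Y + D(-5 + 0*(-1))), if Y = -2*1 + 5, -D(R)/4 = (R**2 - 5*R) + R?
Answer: 3540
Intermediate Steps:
D(R) = -4*R**2 + 16*R (D(R) = -4*((R**2 - 5*R) + R) = -4*(R**2 - 4*R) = -4*R**2 + 16*R)
Y = 3 (Y = -2 + 5 = 3)
-20*(Y + D(-5 + 0*(-1))) = -20*(3 + 4*(-5 + 0*(-1))*(4 - (-5 + 0*(-1)))) = -20*(3 + 4*(-5 + 0)*(4 - (-5 + 0))) = -20*(3 + 4*(-5)*(4 - 1*(-5))) = -20*(3 + 4*(-5)*(4 + 5)) = -20*(3 + 4*(-5)*9) = -20*(3 - 180) = -20*(-177) = 3540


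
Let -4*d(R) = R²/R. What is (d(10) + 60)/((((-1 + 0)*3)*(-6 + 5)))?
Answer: 115/6 ≈ 19.167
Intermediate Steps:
d(R) = -R/4 (d(R) = -R²/(4*R) = -R/4)
(d(10) + 60)/((((-1 + 0)*3)*(-6 + 5))) = (-¼*10 + 60)/((((-1 + 0)*3)*(-6 + 5))) = (-5/2 + 60)/((-1*3*(-1))) = 115/(2*((-3*(-1)))) = (115/2)/3 = (115/2)*(⅓) = 115/6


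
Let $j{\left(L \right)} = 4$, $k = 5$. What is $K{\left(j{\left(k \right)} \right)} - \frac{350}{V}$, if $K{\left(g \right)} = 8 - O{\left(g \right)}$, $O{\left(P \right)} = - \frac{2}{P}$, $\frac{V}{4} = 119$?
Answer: $\frac{132}{17} \approx 7.7647$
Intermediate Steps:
$V = 476$ ($V = 4 \cdot 119 = 476$)
$K{\left(g \right)} = 8 + \frac{2}{g}$ ($K{\left(g \right)} = 8 - - \frac{2}{g} = 8 + \frac{2}{g}$)
$K{\left(j{\left(k \right)} \right)} - \frac{350}{V} = \left(8 + \frac{2}{4}\right) - \frac{350}{476} = \left(8 + 2 \cdot \frac{1}{4}\right) - 350 \cdot \frac{1}{476} = \left(8 + \frac{1}{2}\right) - \frac{25}{34} = \frac{17}{2} - \frac{25}{34} = \frac{132}{17}$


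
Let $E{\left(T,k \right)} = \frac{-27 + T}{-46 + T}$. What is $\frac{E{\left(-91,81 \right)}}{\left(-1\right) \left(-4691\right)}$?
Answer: $\frac{118}{642667} \approx 0.00018361$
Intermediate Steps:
$E{\left(T,k \right)} = \frac{-27 + T}{-46 + T}$
$\frac{E{\left(-91,81 \right)}}{\left(-1\right) \left(-4691\right)} = \frac{\frac{1}{-46 - 91} \left(-27 - 91\right)}{\left(-1\right) \left(-4691\right)} = \frac{\frac{1}{-137} \left(-118\right)}{4691} = \left(- \frac{1}{137}\right) \left(-118\right) \frac{1}{4691} = \frac{118}{137} \cdot \frac{1}{4691} = \frac{118}{642667}$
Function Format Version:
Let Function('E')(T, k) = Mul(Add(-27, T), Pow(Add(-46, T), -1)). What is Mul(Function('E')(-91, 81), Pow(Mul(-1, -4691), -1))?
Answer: Rational(118, 642667) ≈ 0.00018361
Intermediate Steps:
Function('E')(T, k) = Mul(Pow(Add(-46, T), -1), Add(-27, T))
Mul(Function('E')(-91, 81), Pow(Mul(-1, -4691), -1)) = Mul(Mul(Pow(Add(-46, -91), -1), Add(-27, -91)), Pow(Mul(-1, -4691), -1)) = Mul(Mul(Pow(-137, -1), -118), Pow(4691, -1)) = Mul(Mul(Rational(-1, 137), -118), Rational(1, 4691)) = Mul(Rational(118, 137), Rational(1, 4691)) = Rational(118, 642667)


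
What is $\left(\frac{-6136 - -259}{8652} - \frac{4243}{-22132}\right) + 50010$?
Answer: $\frac{199502597944}{3989293} \approx 50010.0$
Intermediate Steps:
$\left(\frac{-6136 - -259}{8652} - \frac{4243}{-22132}\right) + 50010 = \left(\left(-6136 + 259\right) \frac{1}{8652} - - \frac{4243}{22132}\right) + 50010 = \left(\left(-5877\right) \frac{1}{8652} + \frac{4243}{22132}\right) + 50010 = \left(- \frac{1959}{2884} + \frac{4243}{22132}\right) + 50010 = - \frac{1944986}{3989293} + 50010 = \frac{199502597944}{3989293}$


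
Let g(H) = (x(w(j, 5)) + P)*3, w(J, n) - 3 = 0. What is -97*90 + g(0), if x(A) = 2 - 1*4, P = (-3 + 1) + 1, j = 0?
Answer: -8739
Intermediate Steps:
w(J, n) = 3 (w(J, n) = 3 + 0 = 3)
P = -1 (P = -2 + 1 = -1)
x(A) = -2 (x(A) = 2 - 4 = -2)
g(H) = -9 (g(H) = (-2 - 1)*3 = -3*3 = -9)
-97*90 + g(0) = -97*90 - 9 = -8730 - 9 = -8739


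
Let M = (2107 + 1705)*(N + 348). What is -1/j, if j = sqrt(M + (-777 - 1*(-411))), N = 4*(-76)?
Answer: -sqrt(167362)/167362 ≈ -0.0024444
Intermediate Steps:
N = -304
M = 167728 (M = (2107 + 1705)*(-304 + 348) = 3812*44 = 167728)
j = sqrt(167362) (j = sqrt(167728 + (-777 - 1*(-411))) = sqrt(167728 + (-777 + 411)) = sqrt(167728 - 366) = sqrt(167362) ≈ 409.10)
-1/j = -1/(sqrt(167362)) = -sqrt(167362)/167362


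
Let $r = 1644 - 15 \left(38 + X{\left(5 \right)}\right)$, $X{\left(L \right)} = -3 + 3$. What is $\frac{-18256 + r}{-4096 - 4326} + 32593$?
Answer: $\frac{137257714}{4211} \approx 32595.0$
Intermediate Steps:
$X{\left(L \right)} = 0$
$r = 1074$ ($r = 1644 - 15 \left(38 + 0\right) = 1644 - 570 = 1074$)
$\frac{-18256 + r}{-4096 - 4326} + 32593 = \frac{-18256 + 1074}{-4096 - 4326} + 32593 = - \frac{17182}{-8422} + 32593 = \left(-17182\right) \left(- \frac{1}{8422}\right) + 32593 = \frac{8591}{4211} + 32593 = \frac{137257714}{4211}$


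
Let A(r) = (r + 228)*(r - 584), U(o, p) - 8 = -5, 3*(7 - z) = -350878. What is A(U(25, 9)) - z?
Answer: -753532/3 ≈ -2.5118e+5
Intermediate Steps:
z = 350899/3 (z = 7 - 1/3*(-350878) = 7 + 350878/3 = 350899/3 ≈ 1.1697e+5)
U(o, p) = 3 (U(o, p) = 8 - 5 = 3)
A(r) = (-584 + r)*(228 + r) (A(r) = (228 + r)*(-584 + r) = (-584 + r)*(228 + r))
A(U(25, 9)) - z = (-133152 + 3**2 - 356*3) - 1*350899/3 = (-133152 + 9 - 1068) - 350899/3 = -134211 - 350899/3 = -753532/3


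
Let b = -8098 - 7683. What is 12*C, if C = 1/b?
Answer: -12/15781 ≈ -0.00076041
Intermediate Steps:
b = -15781
C = -1/15781 (C = 1/(-15781) = -1/15781 ≈ -6.3367e-5)
12*C = 12*(-1/15781) = -12/15781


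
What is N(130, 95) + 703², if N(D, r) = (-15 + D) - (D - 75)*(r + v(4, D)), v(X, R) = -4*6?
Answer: 490419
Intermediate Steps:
v(X, R) = -24
N(D, r) = -15 + D - (-75 + D)*(-24 + r) (N(D, r) = (-15 + D) - (D - 75)*(r - 24) = (-15 + D) - (-75 + D)*(-24 + r) = -15 + D - (-75 + D)*(-24 + r))
N(130, 95) + 703² = (-1815 + 25*130 + 75*95 - 1*130*95) + 703² = (-1815 + 3250 + 7125 - 12350) + 494209 = -3790 + 494209 = 490419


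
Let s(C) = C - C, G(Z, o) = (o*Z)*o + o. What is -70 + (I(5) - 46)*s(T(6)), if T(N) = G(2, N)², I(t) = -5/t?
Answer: -70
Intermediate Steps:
G(Z, o) = o + Z*o² (G(Z, o) = (Z*o)*o + o = Z*o² + o = o + Z*o²)
T(N) = N²*(1 + 2*N)² (T(N) = (N*(1 + 2*N))² = N²*(1 + 2*N)²)
s(C) = 0
-70 + (I(5) - 46)*s(T(6)) = -70 + (-5/5 - 46)*0 = -70 + (-5*⅕ - 46)*0 = -70 + (-1 - 46)*0 = -70 - 47*0 = -70 + 0 = -70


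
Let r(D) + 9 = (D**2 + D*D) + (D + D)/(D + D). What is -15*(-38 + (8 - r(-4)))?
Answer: 810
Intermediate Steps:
r(D) = -8 + 2*D**2 (r(D) = -9 + ((D**2 + D*D) + (D + D)/(D + D)) = -9 + ((D**2 + D**2) + (2*D)/((2*D))) = -9 + (2*D**2 + (2*D)*(1/(2*D))) = -9 + (2*D**2 + 1) = -9 + (1 + 2*D**2) = -8 + 2*D**2)
-15*(-38 + (8 - r(-4))) = -15*(-38 + (8 - (-8 + 2*(-4)**2))) = -15*(-38 + (8 - (-8 + 2*16))) = -15*(-38 + (8 - (-8 + 32))) = -15*(-38 + (8 - 1*24)) = -15*(-38 + (8 - 24)) = -15*(-38 - 16) = -15*(-54) = 810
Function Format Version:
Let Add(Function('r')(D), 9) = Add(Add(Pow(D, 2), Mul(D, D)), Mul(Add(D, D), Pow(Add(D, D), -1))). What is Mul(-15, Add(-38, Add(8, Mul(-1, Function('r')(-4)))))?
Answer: 810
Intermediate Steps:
Function('r')(D) = Add(-8, Mul(2, Pow(D, 2))) (Function('r')(D) = Add(-9, Add(Add(Pow(D, 2), Mul(D, D)), Mul(Add(D, D), Pow(Add(D, D), -1)))) = Add(-9, Add(Add(Pow(D, 2), Pow(D, 2)), Mul(Mul(2, D), Pow(Mul(2, D), -1)))) = Add(-9, Add(Mul(2, Pow(D, 2)), Mul(Mul(2, D), Mul(Rational(1, 2), Pow(D, -1))))) = Add(-9, Add(Mul(2, Pow(D, 2)), 1)) = Add(-9, Add(1, Mul(2, Pow(D, 2)))) = Add(-8, Mul(2, Pow(D, 2))))
Mul(-15, Add(-38, Add(8, Mul(-1, Function('r')(-4))))) = Mul(-15, Add(-38, Add(8, Mul(-1, Add(-8, Mul(2, Pow(-4, 2))))))) = Mul(-15, Add(-38, Add(8, Mul(-1, Add(-8, Mul(2, 16)))))) = Mul(-15, Add(-38, Add(8, Mul(-1, Add(-8, 32))))) = Mul(-15, Add(-38, Add(8, Mul(-1, 24)))) = Mul(-15, Add(-38, Add(8, -24))) = Mul(-15, Add(-38, -16)) = Mul(-15, -54) = 810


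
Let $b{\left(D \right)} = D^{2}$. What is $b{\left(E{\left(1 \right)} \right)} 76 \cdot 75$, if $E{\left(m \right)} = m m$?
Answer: $5700$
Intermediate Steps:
$E{\left(m \right)} = m^{2}$
$b{\left(E{\left(1 \right)} \right)} 76 \cdot 75 = \left(1^{2}\right)^{2} \cdot 76 \cdot 75 = 1^{2} \cdot 76 \cdot 75 = 1 \cdot 76 \cdot 75 = 76 \cdot 75 = 5700$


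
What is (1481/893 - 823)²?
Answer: 537960637764/797449 ≈ 6.7460e+5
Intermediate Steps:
(1481/893 - 823)² = (-733458/893)² = 537960637764/797449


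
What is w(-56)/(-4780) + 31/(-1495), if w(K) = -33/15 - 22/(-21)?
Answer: -3075601/150068100 ≈ -0.020495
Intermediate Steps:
w(K) = -121/105 (w(K) = -33*1/15 - 22*(-1/21) = -11/5 + 22/21 = -121/105)
w(-56)/(-4780) + 31/(-1495) = -121/105/(-4780) + 31/(-1495) = -121/105*(-1/4780) + 31*(-1/1495) = 121/501900 - 31/1495 = -3075601/150068100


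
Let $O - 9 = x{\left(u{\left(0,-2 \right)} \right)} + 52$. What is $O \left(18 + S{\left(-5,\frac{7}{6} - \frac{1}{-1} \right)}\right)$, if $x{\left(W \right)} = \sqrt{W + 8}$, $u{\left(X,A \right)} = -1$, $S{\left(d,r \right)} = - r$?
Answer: $\frac{5795}{6} + \frac{95 \sqrt{7}}{6} \approx 1007.7$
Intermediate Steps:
$x{\left(W \right)} = \sqrt{8 + W}$
$O = 61 + \sqrt{7}$ ($O = 9 + \left(\sqrt{8 - 1} + 52\right) = 9 + \left(\sqrt{7} + 52\right) = 9 + \left(52 + \sqrt{7}\right) = 61 + \sqrt{7} \approx 63.646$)
$O \left(18 + S{\left(-5,\frac{7}{6} - \frac{1}{-1} \right)}\right) = \left(61 + \sqrt{7}\right) \left(18 - \left(\frac{7}{6} - \frac{1}{-1}\right)\right) = \left(61 + \sqrt{7}\right) \left(18 - \left(7 \cdot \frac{1}{6} - -1\right)\right) = \left(61 + \sqrt{7}\right) \left(18 - \left(\frac{7}{6} + 1\right)\right) = \left(61 + \sqrt{7}\right) \left(18 - \frac{13}{6}\right) = \left(61 + \sqrt{7}\right) \frac{95}{6} = \frac{5795}{6} + \frac{95 \sqrt{7}}{6}$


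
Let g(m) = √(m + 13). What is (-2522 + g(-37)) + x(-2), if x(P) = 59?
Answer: -2463 + 2*I*√6 ≈ -2463.0 + 4.899*I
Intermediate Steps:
g(m) = √(13 + m)
(-2522 + g(-37)) + x(-2) = (-2522 + √(13 - 37)) + 59 = (-2522 + √(-24)) + 59 = (-2522 + 2*I*√6) + 59 = -2463 + 2*I*√6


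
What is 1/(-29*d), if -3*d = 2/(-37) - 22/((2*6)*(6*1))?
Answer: -3996/13891 ≈ -0.28767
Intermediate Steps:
d = 479/3996 (d = -(2/(-37) - 22/((2*6)*(6*1)))/3 = -(2*(-1/37) - 22/(12*6))/3 = -(-2/37 - 22/72)/3 = -(-2/37 - 22*1/72)/3 = -(-2/37 - 11/36)/3 = -⅓*(-479/1332) = 479/3996 ≈ 0.11987)
1/(-29*d) = 1/(-29*479/3996) = 1/(-13891/3996) = -3996/13891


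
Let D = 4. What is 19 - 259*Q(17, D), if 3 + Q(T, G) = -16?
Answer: 4940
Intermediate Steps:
Q(T, G) = -19 (Q(T, G) = -3 - 16 = -19)
19 - 259*Q(17, D) = 19 - 259*(-19) = 19 + 4921 = 4940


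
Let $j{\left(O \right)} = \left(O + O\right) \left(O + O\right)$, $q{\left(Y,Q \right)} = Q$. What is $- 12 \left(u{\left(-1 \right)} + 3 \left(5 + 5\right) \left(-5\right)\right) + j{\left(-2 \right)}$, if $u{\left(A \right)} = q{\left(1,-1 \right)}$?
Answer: $1828$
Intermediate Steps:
$j{\left(O \right)} = 4 O^{2}$ ($j{\left(O \right)} = 2 O 2 O = 4 O^{2}$)
$u{\left(A \right)} = -1$
$- 12 \left(u{\left(-1 \right)} + 3 \left(5 + 5\right) \left(-5\right)\right) + j{\left(-2 \right)} = - 12 \left(-1 + 3 \left(5 + 5\right) \left(-5\right)\right) + 4 \left(-2\right)^{2} = - 12 \left(-1 + 3 \cdot 10 \left(-5\right)\right) + 4 \cdot 4 = - 12 \left(-1 + 3 \left(-50\right)\right) + 16 = - 12 \left(-1 - 150\right) + 16 = \left(-12\right) \left(-151\right) + 16 = 1812 + 16 = 1828$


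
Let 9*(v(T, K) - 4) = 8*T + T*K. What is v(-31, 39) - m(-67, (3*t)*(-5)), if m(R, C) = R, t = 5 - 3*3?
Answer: -818/9 ≈ -90.889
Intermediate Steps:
t = -4 (t = 5 - 9 = -4)
v(T, K) = 4 + 8*T/9 + K*T/9 (v(T, K) = 4 + (8*T + T*K)/9 = 4 + (8*T + K*T)/9 = 4 + (8*T/9 + K*T/9) = 4 + 8*T/9 + K*T/9)
v(-31, 39) - m(-67, (3*t)*(-5)) = (4 + (8/9)*(-31) + (1/9)*39*(-31)) - 1*(-67) = (4 - 248/9 - 403/3) + 67 = -1421/9 + 67 = -818/9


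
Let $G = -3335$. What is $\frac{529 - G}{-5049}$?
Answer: $- \frac{1288}{1683} \approx -0.7653$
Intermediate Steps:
$\frac{529 - G}{-5049} = \frac{529 - -3335}{-5049} = \left(529 + 3335\right) \left(- \frac{1}{5049}\right) = 3864 \left(- \frac{1}{5049}\right) = - \frac{1288}{1683}$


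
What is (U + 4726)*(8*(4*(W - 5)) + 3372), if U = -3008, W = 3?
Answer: 5683144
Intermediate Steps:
(U + 4726)*(8*(4*(W - 5)) + 3372) = (-3008 + 4726)*(8*(4*(3 - 5)) + 3372) = 1718*(8*(4*(-2)) + 3372) = 1718*(8*(-8) + 3372) = 1718*(-64 + 3372) = 1718*3308 = 5683144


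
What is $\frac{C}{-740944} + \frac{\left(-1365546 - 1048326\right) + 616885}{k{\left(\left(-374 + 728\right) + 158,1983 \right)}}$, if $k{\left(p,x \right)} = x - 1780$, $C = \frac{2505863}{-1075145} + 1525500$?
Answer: $- \frac{1431852750216182871}{161714314086640} \approx -8854.2$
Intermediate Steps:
$C = \frac{1640131191637}{1075145}$ ($C = 2505863 \left(- \frac{1}{1075145}\right) + 1525500 = - \frac{2505863}{1075145} + 1525500 = \frac{1640131191637}{1075145} \approx 1.5255 \cdot 10^{6}$)
$k{\left(p,x \right)} = -1780 + x$
$\frac{C}{-740944} + \frac{\left(-1365546 - 1048326\right) + 616885}{k{\left(\left(-374 + 728\right) + 158,1983 \right)}} = \frac{1640131191637}{1075145 \left(-740944\right)} + \frac{\left(-1365546 - 1048326\right) + 616885}{-1780 + 1983} = \frac{1640131191637}{1075145} \left(- \frac{1}{740944}\right) + \frac{-2413872 + 616885}{203} = - \frac{1640131191637}{796622236880} - \frac{1796987}{203} = - \frac{1431852750216182871}{161714314086640}$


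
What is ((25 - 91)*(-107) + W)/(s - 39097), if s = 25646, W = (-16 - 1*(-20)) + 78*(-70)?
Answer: -1606/13451 ≈ -0.11940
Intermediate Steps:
W = -5456 (W = (-16 + 20) - 5460 = 4 - 5460 = -5456)
((25 - 91)*(-107) + W)/(s - 39097) = ((25 - 91)*(-107) - 5456)/(25646 - 39097) = (-66*(-107) - 5456)/(-13451) = (7062 - 5456)*(-1/13451) = 1606*(-1/13451) = -1606/13451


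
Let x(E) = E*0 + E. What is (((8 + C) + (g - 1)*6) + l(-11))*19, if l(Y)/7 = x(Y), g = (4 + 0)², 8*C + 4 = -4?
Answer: 380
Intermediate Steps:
C = -1 (C = -½ + (⅛)*(-4) = -½ - ½ = -1)
g = 16 (g = 4² = 16)
x(E) = E (x(E) = 0 + E = E)
l(Y) = 7*Y
(((8 + C) + (g - 1)*6) + l(-11))*19 = (((8 - 1) + (16 - 1)*6) + 7*(-11))*19 = ((7 + 15*6) - 77)*19 = ((7 + 90) - 77)*19 = (97 - 77)*19 = 20*19 = 380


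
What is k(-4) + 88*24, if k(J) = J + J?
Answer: 2104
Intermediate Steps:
k(J) = 2*J
k(-4) + 88*24 = 2*(-4) + 88*24 = -8 + 2112 = 2104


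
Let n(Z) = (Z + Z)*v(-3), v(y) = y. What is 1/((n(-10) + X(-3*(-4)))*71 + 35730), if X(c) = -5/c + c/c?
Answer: 12/480377 ≈ 2.4980e-5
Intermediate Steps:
n(Z) = -6*Z (n(Z) = (Z + Z)*(-3) = (2*Z)*(-3) = -6*Z)
X(c) = 1 - 5/c (X(c) = -5/c + 1 = 1 - 5/c)
1/((n(-10) + X(-3*(-4)))*71 + 35730) = 1/((-6*(-10) + (-5 - 3*(-4))/((-3*(-4))))*71 + 35730) = 1/((60 + (-5 + 12)/12)*71 + 35730) = 1/((60 + (1/12)*7)*71 + 35730) = 1/((60 + 7/12)*71 + 35730) = 1/((727/12)*71 + 35730) = 1/(51617/12 + 35730) = 1/(480377/12) = 12/480377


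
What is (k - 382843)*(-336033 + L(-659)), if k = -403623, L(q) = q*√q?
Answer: 264278529378 + 518281094*I*√659 ≈ 2.6428e+11 + 1.3305e+10*I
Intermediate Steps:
L(q) = q^(3/2)
(k - 382843)*(-336033 + L(-659)) = (-403623 - 382843)*(-336033 + (-659)^(3/2)) = -786466*(-336033 - 659*I*√659) = 264278529378 + 518281094*I*√659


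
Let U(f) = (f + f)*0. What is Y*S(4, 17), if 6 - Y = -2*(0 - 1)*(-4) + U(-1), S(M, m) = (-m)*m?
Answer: -4046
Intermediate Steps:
S(M, m) = -m²
U(f) = 0 (U(f) = (2*f)*0 = 0)
Y = 14 (Y = 6 - (-2*(0 - 1)*(-4) + 0) = 6 - (-(-2)*(-4) + 0) = 6 - (-2*4 + 0) = 6 - (-8 + 0) = 6 - 1*(-8) = 6 + 8 = 14)
Y*S(4, 17) = 14*(-1*17²) = 14*(-1*289) = 14*(-289) = -4046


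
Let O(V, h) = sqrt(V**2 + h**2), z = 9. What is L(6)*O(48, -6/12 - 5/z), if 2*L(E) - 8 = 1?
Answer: sqrt(746857)/4 ≈ 216.05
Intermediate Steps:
L(E) = 9/2 (L(E) = 4 + (1/2)*1 = 4 + 1/2 = 9/2)
L(6)*O(48, -6/12 - 5/z) = 9*sqrt(48**2 + (-6/12 - 5/9)**2)/2 = 9*sqrt(2304 + (-6*1/12 - 5*1/9)**2)/2 = 9*sqrt(2304 + (-1/2 - 5/9)**2)/2 = 9*sqrt(2304 + (-19/18)**2)/2 = 9*sqrt(2304 + 361/324)/2 = 9*sqrt(746857/324)/2 = 9*(sqrt(746857)/18)/2 = sqrt(746857)/4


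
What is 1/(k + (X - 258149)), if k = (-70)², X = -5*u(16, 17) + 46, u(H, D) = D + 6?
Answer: -1/253318 ≈ -3.9476e-6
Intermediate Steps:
u(H, D) = 6 + D
X = -69 (X = -5*(6 + 17) + 46 = -5*23 + 46 = -115 + 46 = -69)
k = 4900
1/(k + (X - 258149)) = 1/(4900 + (-69 - 258149)) = 1/(4900 - 258218) = 1/(-253318) = -1/253318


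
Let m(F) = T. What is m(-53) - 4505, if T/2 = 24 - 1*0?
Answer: -4457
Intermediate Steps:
T = 48 (T = 2*(24 - 1*0) = 2*(24 + 0) = 2*24 = 48)
m(F) = 48
m(-53) - 4505 = 48 - 4505 = -4457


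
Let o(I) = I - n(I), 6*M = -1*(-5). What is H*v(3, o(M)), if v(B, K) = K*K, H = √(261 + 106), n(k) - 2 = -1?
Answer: √367/36 ≈ 0.53215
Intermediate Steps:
M = ⅚ (M = (-1*(-5))/6 = (⅙)*5 = ⅚ ≈ 0.83333)
n(k) = 1 (n(k) = 2 - 1 = 1)
H = √367 ≈ 19.157
o(I) = -1 + I (o(I) = I - 1*1 = I - 1 = -1 + I)
v(B, K) = K²
H*v(3, o(M)) = √367*(-1 + ⅚)² = √367*(-⅙)² = √367*(1/36) = √367/36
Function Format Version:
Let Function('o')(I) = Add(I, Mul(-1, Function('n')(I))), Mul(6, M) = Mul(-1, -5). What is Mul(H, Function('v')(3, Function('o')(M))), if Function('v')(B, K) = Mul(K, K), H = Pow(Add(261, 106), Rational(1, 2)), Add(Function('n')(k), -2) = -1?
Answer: Mul(Rational(1, 36), Pow(367, Rational(1, 2))) ≈ 0.53215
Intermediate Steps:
M = Rational(5, 6) (M = Mul(Rational(1, 6), Mul(-1, -5)) = Mul(Rational(1, 6), 5) = Rational(5, 6) ≈ 0.83333)
Function('n')(k) = 1 (Function('n')(k) = Add(2, -1) = 1)
H = Pow(367, Rational(1, 2)) ≈ 19.157
Function('o')(I) = Add(-1, I) (Function('o')(I) = Add(I, Mul(-1, 1)) = Add(I, -1) = Add(-1, I))
Function('v')(B, K) = Pow(K, 2)
Mul(H, Function('v')(3, Function('o')(M))) = Mul(Pow(367, Rational(1, 2)), Pow(Add(-1, Rational(5, 6)), 2)) = Mul(Pow(367, Rational(1, 2)), Pow(Rational(-1, 6), 2)) = Mul(Pow(367, Rational(1, 2)), Rational(1, 36)) = Mul(Rational(1, 36), Pow(367, Rational(1, 2)))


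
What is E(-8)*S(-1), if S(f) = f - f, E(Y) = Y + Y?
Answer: 0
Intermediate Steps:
E(Y) = 2*Y
S(f) = 0
E(-8)*S(-1) = (2*(-8))*0 = -16*0 = 0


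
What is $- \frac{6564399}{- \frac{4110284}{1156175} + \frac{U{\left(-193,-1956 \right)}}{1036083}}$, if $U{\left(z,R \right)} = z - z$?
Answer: $\frac{7589594013825}{4110284} \approx 1.8465 \cdot 10^{6}$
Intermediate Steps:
$U{\left(z,R \right)} = 0$
$- \frac{6564399}{- \frac{4110284}{1156175} + \frac{U{\left(-193,-1956 \right)}}{1036083}} = - \frac{6564399}{- \frac{4110284}{1156175} + \frac{0}{1036083}} = - \frac{6564399}{\left(-4110284\right) \frac{1}{1156175} + 0 \cdot \frac{1}{1036083}} = - \frac{6564399}{- \frac{4110284}{1156175} + 0} = - \frac{6564399}{- \frac{4110284}{1156175}} = \left(-6564399\right) \left(- \frac{1156175}{4110284}\right) = \frac{7589594013825}{4110284}$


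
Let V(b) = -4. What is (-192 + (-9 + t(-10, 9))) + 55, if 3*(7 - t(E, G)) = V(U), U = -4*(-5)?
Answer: -413/3 ≈ -137.67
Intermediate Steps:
U = 20
t(E, G) = 25/3 (t(E, G) = 7 - ⅓*(-4) = 7 + 4/3 = 25/3)
(-192 + (-9 + t(-10, 9))) + 55 = (-192 + (-9 + 25/3)) + 55 = (-192 - ⅔) + 55 = -578/3 + 55 = -413/3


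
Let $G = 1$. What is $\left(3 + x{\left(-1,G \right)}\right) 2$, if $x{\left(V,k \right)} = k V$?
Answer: $4$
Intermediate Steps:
$x{\left(V,k \right)} = V k$
$\left(3 + x{\left(-1,G \right)}\right) 2 = \left(3 - 1\right) 2 = 2 \cdot 2 = 4$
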